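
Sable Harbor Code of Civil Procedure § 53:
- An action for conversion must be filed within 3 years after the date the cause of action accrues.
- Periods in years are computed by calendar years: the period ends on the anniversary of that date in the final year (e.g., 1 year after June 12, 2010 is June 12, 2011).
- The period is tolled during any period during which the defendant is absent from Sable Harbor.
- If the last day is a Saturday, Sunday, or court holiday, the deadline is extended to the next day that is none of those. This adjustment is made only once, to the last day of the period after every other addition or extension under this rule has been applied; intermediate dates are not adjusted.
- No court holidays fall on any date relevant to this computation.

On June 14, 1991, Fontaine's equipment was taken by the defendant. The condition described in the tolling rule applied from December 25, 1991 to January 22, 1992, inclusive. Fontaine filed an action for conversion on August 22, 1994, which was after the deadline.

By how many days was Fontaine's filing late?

40 days

3 years after June 14, 1991 is June 14, 1994.
From December 25, 1991 through January 22, 1992 inclusive is 29 days; tolling adds 29 days: June 14, 1994 + 29 days = July 13, 1994.
July 13, 1994 is a Wednesday and not a court holiday, so no extension applies.
The deadline is July 13, 1994; from July 13, 1994 to August 22, 1994 is 40 days.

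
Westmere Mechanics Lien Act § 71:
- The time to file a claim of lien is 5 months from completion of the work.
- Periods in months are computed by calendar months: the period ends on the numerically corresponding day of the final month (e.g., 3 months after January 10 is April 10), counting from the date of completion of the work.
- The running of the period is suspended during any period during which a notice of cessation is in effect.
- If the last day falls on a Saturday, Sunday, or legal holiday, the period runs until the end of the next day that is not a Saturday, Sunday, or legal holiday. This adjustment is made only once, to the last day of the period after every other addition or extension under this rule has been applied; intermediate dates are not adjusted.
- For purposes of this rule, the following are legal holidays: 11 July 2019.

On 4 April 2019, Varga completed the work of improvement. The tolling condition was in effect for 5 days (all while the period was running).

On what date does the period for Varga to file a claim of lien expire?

September 9, 2019

5 months after 4 April 2019 is September 4, 2019.
Tolling adds 5 days: September 4, 2019 + 5 days = September 9, 2019.
September 9, 2019 is a Monday and not a legal holiday, so no extension applies.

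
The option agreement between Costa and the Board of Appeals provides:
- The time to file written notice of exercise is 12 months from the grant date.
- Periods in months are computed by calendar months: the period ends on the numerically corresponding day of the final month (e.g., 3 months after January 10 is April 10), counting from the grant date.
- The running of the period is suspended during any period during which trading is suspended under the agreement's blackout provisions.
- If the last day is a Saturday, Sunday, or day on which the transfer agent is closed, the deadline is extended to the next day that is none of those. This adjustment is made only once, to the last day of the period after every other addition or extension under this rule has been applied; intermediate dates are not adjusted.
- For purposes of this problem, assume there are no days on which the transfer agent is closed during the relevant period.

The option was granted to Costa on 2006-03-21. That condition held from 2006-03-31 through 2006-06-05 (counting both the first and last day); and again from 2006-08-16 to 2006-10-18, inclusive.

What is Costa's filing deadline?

July 30, 2007

12 months after 2006-03-21 is March 21, 2007.
From March 31, 2006 through June 5, 2006 inclusive is 67 days; tolling adds 67 days: March 21, 2007 + 67 days = May 27, 2007.
From August 16, 2006 through October 18, 2006 inclusive is 64 days; tolling adds 64 days: May 27, 2007 + 64 days = July 30, 2007.
July 30, 2007 is a Monday and not a day on which the transfer agent is closed, so no extension applies.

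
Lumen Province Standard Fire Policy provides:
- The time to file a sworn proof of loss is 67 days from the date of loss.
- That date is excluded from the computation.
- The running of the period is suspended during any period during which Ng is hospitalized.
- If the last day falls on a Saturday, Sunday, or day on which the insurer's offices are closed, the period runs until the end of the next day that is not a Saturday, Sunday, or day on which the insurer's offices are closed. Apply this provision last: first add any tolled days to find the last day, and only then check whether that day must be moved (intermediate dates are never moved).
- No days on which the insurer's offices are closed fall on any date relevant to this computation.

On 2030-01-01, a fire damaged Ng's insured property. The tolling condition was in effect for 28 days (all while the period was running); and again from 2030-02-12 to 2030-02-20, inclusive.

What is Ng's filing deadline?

April 15, 2030

67 days after 2030-01-01 is March 9, 2030.
Tolling adds 28 days: March 9, 2030 + 28 days = April 6, 2030.
From February 12, 2030 through February 20, 2030 inclusive is 9 days; tolling adds 9 days: April 6, 2030 + 9 days = April 15, 2030.
April 15, 2030 is a Monday and not a day on which the insurer's offices are closed, so no extension applies.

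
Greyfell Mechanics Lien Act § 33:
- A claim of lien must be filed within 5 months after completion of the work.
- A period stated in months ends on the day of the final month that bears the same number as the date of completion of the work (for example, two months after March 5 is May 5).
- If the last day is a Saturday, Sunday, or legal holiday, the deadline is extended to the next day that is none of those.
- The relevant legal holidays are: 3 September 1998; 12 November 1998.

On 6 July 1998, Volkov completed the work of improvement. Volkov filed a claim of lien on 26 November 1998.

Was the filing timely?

5 months after 6 July 1998 is December 6, 1998.
December 6, 1998 is Sunday. The next qualifying day is December 7, 1998.
The deadline is December 7, 1998; the filing on November 26, 1998 is on or before that date.

Yes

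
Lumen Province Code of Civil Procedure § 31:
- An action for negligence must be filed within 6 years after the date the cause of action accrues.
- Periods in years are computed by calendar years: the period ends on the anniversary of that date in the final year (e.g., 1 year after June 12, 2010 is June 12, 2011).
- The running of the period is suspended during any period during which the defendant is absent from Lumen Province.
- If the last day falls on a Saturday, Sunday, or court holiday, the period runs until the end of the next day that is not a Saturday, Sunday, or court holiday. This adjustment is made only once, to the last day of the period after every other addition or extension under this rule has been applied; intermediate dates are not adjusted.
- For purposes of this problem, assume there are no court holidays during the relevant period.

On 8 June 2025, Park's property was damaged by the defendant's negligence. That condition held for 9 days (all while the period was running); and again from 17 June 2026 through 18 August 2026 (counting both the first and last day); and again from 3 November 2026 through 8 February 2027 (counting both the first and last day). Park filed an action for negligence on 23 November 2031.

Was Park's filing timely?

Yes

6 years after 8 June 2025 is June 8, 2031.
Tolling adds 9 days: June 8, 2031 + 9 days = June 17, 2031.
From June 17, 2026 through August 18, 2026 inclusive is 63 days; tolling adds 63 days: June 17, 2031 + 63 days = August 19, 2031.
From November 3, 2026 through February 8, 2027 inclusive is 98 days; tolling adds 98 days: August 19, 2031 + 98 days = November 25, 2031.
November 25, 2031 is a Tuesday and not a court holiday, so no extension applies.
The deadline is November 25, 2031; the filing on November 23, 2031 is on or before that date.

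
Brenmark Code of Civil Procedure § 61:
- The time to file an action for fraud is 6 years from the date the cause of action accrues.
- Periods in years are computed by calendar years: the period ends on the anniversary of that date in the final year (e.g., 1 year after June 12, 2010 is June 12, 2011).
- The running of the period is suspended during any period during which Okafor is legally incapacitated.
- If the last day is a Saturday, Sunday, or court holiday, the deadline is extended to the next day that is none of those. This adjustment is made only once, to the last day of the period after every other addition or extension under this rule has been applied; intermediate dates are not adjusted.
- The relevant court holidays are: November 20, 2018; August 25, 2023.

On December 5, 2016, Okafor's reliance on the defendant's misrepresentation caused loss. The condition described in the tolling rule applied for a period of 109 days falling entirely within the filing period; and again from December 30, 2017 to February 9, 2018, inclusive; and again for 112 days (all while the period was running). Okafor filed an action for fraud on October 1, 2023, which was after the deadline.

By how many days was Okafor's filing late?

34 days

6 years after December 5, 2016 is December 5, 2022.
Tolling adds 109 days: December 5, 2022 + 109 days = March 24, 2023.
From December 30, 2017 through February 9, 2018 inclusive is 42 days; tolling adds 42 days: March 24, 2023 + 42 days = May 5, 2023.
Tolling adds 112 days: May 5, 2023 + 112 days = August 25, 2023.
August 25, 2023 is a listed holiday; August 26, 2023 is Saturday; August 27, 2023 is Sunday. The next qualifying day is August 28, 2023.
The deadline is August 28, 2023; from August 28, 2023 to October 1, 2023 is 34 days.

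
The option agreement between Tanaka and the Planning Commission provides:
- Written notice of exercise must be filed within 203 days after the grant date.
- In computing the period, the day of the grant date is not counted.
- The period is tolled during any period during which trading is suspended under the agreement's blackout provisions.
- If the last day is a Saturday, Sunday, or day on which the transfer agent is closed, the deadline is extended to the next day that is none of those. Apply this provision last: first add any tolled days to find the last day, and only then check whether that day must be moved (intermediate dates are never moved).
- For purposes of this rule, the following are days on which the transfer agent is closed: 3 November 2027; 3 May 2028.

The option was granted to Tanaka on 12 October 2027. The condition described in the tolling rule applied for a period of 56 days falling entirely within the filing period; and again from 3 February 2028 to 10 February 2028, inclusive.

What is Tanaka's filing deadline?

July 5, 2028

203 days after 12 October 2027 is May 2, 2028.
Tolling adds 56 days: May 2, 2028 + 56 days = June 27, 2028.
From February 3, 2028 through February 10, 2028 inclusive is 8 days; tolling adds 8 days: June 27, 2028 + 8 days = July 5, 2028.
July 5, 2028 is a Wednesday and not a day on which the transfer agent is closed, so no extension applies.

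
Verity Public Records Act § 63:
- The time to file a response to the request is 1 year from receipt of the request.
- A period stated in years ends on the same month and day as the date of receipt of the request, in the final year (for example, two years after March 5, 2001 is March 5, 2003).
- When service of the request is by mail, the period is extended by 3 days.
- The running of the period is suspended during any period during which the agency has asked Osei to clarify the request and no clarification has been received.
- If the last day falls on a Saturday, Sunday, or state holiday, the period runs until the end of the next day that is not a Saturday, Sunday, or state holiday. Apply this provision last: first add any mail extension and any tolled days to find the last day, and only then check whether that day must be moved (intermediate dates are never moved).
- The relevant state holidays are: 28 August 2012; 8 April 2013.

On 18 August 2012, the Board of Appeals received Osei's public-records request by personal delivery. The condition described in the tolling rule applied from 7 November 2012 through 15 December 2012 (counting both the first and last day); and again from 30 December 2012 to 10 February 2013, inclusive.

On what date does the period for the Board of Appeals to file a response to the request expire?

1 year after 18 August 2012 is August 18, 2013.
Service was not by mail, so no mail extension applies.
From November 7, 2012 through December 15, 2012 inclusive is 39 days; tolling adds 39 days: August 18, 2013 + 39 days = September 26, 2013.
From December 30, 2012 through February 10, 2013 inclusive is 43 days; tolling adds 43 days: September 26, 2013 + 43 days = November 8, 2013.
November 8, 2013 is a Friday and not a state holiday, so no extension applies.

November 8, 2013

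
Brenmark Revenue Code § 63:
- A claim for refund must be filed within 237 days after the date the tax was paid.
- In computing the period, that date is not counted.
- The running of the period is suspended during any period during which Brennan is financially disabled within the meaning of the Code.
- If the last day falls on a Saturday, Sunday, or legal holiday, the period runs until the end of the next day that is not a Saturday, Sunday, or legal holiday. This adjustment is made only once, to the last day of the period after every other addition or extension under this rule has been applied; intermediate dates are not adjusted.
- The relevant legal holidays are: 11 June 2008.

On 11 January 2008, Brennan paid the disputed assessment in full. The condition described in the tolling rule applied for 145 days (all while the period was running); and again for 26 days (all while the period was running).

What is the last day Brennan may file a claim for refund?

February 23, 2009

237 days after 11 January 2008 is September 4, 2008.
Tolling adds 145 days: September 4, 2008 + 145 days = January 27, 2009.
Tolling adds 26 days: January 27, 2009 + 26 days = February 22, 2009.
February 22, 2009 is Sunday. The next qualifying day is February 23, 2009.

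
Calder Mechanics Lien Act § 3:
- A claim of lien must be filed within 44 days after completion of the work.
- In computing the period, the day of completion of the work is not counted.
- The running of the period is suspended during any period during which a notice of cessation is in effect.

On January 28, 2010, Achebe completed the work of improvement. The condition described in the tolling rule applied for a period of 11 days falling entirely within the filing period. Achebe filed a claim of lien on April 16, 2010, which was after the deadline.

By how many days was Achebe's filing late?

44 days after January 28, 2010 is March 13, 2010.
Tolling adds 11 days: March 13, 2010 + 11 days = March 24, 2010.
The deadline is March 24, 2010; from March 24, 2010 to April 16, 2010 is 23 days.

23 days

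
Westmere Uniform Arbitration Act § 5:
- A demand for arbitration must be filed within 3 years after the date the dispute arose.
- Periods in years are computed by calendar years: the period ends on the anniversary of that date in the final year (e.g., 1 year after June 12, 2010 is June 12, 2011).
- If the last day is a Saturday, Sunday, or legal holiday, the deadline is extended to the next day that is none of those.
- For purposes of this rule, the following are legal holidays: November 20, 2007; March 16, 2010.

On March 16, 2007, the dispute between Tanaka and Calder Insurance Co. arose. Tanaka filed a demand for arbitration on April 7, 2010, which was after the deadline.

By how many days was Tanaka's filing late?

3 years after March 16, 2007 is March 16, 2010.
March 16, 2010 is a listed holiday. The next qualifying day is March 17, 2010.
The deadline is March 17, 2010; from March 17, 2010 to April 7, 2010 is 21 days.

21 days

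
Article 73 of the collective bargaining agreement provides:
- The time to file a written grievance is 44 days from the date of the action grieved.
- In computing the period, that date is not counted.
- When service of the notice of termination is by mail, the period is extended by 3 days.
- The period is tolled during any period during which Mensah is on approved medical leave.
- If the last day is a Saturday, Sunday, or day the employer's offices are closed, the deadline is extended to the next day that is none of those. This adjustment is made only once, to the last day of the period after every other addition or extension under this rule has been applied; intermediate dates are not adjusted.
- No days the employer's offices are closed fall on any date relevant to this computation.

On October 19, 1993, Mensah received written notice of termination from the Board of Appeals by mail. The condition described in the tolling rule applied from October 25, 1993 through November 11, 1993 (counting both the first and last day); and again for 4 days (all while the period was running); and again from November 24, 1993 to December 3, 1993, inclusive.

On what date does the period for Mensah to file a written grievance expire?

January 6, 1994

44 days after October 19, 1993 is December 2, 1993.
Service was by mail, adding 3 days: December 2, 1993 + 3 days = December 5, 1993.
From October 25, 1993 through November 11, 1993 inclusive is 18 days; tolling adds 18 days: December 5, 1993 + 18 days = December 23, 1993.
Tolling adds 4 days: December 23, 1993 + 4 days = December 27, 1993.
From November 24, 1993 through December 3, 1993 inclusive is 10 days; tolling adds 10 days: December 27, 1993 + 10 days = January 6, 1994.
January 6, 1994 is a Thursday and not a day the employer's offices are closed, so no extension applies.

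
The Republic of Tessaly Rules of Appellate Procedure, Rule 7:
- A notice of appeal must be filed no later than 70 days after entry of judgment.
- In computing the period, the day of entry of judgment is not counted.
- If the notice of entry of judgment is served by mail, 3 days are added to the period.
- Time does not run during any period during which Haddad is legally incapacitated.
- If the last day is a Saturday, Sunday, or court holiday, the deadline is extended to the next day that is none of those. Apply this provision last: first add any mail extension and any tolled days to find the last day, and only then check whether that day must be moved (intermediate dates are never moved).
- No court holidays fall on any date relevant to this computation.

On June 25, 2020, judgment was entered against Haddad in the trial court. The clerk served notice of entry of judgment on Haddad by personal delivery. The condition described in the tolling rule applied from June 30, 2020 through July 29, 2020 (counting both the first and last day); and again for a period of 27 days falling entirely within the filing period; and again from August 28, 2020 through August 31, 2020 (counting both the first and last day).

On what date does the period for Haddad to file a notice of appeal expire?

November 3, 2020

70 days after June 25, 2020 is September 3, 2020.
Service was not by mail, so no mail extension applies.
From June 30, 2020 through July 29, 2020 inclusive is 30 days; tolling adds 30 days: September 3, 2020 + 30 days = October 3, 2020.
Tolling adds 27 days: October 3, 2020 + 27 days = October 30, 2020.
From August 28, 2020 through August 31, 2020 inclusive is 4 days; tolling adds 4 days: October 30, 2020 + 4 days = November 3, 2020.
November 3, 2020 is a Tuesday and not a court holiday, so no extension applies.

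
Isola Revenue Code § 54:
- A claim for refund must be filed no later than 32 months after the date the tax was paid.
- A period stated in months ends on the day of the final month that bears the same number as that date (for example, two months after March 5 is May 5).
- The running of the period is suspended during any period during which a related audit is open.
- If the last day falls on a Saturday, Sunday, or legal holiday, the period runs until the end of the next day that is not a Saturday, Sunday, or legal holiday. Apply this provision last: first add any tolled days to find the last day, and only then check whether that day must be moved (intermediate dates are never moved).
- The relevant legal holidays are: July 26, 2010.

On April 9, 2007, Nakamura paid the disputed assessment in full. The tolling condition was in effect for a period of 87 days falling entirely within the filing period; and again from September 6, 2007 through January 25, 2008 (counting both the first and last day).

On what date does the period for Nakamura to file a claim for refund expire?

July 27, 2010

32 months after April 9, 2007 is December 9, 2009.
Tolling adds 87 days: December 9, 2009 + 87 days = March 6, 2010.
From September 6, 2007 through January 25, 2008 inclusive is 142 days; tolling adds 142 days: March 6, 2010 + 142 days = July 26, 2010.
July 26, 2010 is a listed holiday. The next qualifying day is July 27, 2010.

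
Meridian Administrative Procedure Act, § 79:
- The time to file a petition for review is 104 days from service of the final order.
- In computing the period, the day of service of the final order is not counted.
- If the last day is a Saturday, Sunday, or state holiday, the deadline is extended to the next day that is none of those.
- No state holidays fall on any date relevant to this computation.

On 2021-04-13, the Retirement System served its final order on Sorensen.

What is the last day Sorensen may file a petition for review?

104 days after 2021-04-13 is July 26, 2021.
July 26, 2021 is a Monday and not a state holiday, so no extension applies.

July 26, 2021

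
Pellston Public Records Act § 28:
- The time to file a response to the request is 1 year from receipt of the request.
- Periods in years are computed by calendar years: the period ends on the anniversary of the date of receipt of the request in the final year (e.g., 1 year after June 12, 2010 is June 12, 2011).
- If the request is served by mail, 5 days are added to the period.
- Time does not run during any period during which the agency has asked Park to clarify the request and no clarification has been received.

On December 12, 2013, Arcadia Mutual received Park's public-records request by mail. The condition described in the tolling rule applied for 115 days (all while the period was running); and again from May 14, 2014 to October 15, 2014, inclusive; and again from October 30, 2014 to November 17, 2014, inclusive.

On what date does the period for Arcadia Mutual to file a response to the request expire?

October 2, 2015

1 year after December 12, 2013 is December 12, 2014.
Service was by mail, adding 5 days: December 12, 2014 + 5 days = December 17, 2014.
Tolling adds 115 days: December 17, 2014 + 115 days = April 11, 2015.
From May 14, 2014 through October 15, 2014 inclusive is 155 days; tolling adds 155 days: April 11, 2015 + 155 days = September 13, 2015.
From October 30, 2014 through November 17, 2014 inclusive is 19 days; tolling adds 19 days: September 13, 2015 + 19 days = October 2, 2015.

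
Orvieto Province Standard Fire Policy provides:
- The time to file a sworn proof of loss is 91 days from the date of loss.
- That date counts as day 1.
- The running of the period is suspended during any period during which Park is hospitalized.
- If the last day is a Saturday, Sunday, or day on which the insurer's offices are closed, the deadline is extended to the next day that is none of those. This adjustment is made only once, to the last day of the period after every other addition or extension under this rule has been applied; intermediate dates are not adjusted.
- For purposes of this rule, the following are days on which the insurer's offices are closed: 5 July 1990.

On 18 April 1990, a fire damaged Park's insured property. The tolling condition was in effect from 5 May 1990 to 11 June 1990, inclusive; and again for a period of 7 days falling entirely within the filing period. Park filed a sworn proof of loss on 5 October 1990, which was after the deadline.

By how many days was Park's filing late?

35 days

Counting 18 April 1990 as day 1, day 91 is July 17, 1990.
From May 5, 1990 through June 11, 1990 inclusive is 38 days; tolling adds 38 days: July 17, 1990 + 38 days = August 24, 1990.
Tolling adds 7 days: August 24, 1990 + 7 days = August 31, 1990.
August 31, 1990 is a Friday and not a day on which the insurer's offices are closed, so no extension applies.
The deadline is August 31, 1990; from August 31, 1990 to October 5, 1990 is 35 days.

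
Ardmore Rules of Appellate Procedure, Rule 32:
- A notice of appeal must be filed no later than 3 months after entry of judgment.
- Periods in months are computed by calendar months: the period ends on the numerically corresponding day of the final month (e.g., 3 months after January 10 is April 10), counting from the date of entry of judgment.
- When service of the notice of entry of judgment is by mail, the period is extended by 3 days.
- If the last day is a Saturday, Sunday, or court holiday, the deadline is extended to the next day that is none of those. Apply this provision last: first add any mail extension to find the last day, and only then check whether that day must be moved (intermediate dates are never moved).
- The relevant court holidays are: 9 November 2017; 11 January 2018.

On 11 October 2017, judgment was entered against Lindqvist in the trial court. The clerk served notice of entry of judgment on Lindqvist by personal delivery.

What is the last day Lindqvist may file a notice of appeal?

January 12, 2018

3 months after 11 October 2017 is January 11, 2018.
Service was not by mail, so no mail extension applies.
January 11, 2018 is a listed holiday. The next qualifying day is January 12, 2018.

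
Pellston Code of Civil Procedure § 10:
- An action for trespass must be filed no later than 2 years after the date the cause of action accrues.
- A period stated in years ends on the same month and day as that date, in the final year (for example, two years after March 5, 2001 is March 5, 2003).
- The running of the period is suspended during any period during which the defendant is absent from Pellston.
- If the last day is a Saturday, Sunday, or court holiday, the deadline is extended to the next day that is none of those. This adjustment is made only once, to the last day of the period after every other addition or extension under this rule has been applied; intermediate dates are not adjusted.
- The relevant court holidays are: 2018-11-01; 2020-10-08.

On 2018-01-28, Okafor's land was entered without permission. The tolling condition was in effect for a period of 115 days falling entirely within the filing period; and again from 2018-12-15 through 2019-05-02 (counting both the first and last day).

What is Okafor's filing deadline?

2 years after 2018-01-28 is January 28, 2020.
Tolling adds 115 days: January 28, 2020 + 115 days = May 22, 2020.
From December 15, 2018 through May 2, 2019 inclusive is 139 days; tolling adds 139 days: May 22, 2020 + 139 days = October 8, 2020.
October 8, 2020 is a listed holiday. The next qualifying day is October 9, 2020.

October 9, 2020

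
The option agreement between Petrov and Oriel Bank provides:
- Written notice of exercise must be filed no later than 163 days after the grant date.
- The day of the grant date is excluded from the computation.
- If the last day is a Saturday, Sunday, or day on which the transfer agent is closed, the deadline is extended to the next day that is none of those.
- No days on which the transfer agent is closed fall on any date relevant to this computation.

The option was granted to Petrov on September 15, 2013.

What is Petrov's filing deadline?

February 25, 2014

163 days after September 15, 2013 is February 25, 2014.
February 25, 2014 is a Tuesday and not a day on which the transfer agent is closed, so no extension applies.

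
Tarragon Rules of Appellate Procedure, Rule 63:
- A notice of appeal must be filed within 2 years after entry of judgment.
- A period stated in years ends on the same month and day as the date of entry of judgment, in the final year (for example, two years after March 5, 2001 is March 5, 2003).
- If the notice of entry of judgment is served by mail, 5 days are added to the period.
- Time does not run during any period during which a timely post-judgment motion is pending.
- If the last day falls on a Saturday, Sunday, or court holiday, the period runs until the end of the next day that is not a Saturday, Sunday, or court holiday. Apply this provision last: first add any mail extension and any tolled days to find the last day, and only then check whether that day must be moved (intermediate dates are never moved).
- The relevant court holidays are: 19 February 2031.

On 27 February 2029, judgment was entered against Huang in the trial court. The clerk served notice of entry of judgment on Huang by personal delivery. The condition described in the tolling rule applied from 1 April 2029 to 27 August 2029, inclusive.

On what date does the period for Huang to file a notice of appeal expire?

2 years after 27 February 2029 is February 27, 2031.
Service was not by mail, so no mail extension applies.
From April 1, 2029 through August 27, 2029 inclusive is 149 days; tolling adds 149 days: February 27, 2031 + 149 days = July 26, 2031.
July 26, 2031 is Saturday; July 27, 2031 is Sunday. The next qualifying day is July 28, 2031.

July 28, 2031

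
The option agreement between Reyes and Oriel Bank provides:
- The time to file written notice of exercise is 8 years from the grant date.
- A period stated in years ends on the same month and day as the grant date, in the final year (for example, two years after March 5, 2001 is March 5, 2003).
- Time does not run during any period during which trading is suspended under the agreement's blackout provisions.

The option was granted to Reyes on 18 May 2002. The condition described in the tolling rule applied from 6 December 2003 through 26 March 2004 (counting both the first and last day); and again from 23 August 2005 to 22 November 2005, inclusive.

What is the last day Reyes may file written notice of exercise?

8 years after 18 May 2002 is May 18, 2010.
From December 6, 2003 through March 26, 2004 inclusive is 112 days; tolling adds 112 days: May 18, 2010 + 112 days = September 7, 2010.
From August 23, 2005 through November 22, 2005 inclusive is 92 days; tolling adds 92 days: September 7, 2010 + 92 days = December 8, 2010.

December 8, 2010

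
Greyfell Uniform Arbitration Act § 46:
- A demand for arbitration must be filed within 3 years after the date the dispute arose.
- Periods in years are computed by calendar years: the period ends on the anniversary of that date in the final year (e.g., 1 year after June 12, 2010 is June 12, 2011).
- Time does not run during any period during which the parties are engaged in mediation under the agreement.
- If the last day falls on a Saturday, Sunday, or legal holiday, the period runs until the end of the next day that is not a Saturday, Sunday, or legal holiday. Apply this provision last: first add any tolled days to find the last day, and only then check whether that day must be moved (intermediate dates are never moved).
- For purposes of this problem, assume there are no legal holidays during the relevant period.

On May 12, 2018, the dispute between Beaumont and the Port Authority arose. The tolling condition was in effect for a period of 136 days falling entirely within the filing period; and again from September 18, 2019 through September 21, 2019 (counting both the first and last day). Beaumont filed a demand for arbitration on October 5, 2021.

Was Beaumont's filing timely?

3 years after May 12, 2018 is May 12, 2021.
Tolling adds 136 days: May 12, 2021 + 136 days = September 25, 2021.
From September 18, 2019 through September 21, 2019 inclusive is 4 days; tolling adds 4 days: September 25, 2021 + 4 days = September 29, 2021.
September 29, 2021 is a Wednesday and not a legal holiday, so no extension applies.
The deadline is September 29, 2021; the filing on October 5, 2021 is after that date.

No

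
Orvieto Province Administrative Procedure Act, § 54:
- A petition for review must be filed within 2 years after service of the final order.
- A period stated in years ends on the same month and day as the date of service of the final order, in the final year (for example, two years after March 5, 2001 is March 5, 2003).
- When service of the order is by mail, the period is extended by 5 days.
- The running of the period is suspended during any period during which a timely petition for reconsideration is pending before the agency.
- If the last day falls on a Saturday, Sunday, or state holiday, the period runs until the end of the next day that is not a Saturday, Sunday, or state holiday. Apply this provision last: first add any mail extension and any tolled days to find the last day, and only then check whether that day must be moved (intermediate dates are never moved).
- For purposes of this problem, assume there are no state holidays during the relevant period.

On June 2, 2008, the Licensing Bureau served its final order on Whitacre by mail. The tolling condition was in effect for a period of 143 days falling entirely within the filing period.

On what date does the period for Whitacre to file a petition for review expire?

October 28, 2010

2 years after June 2, 2008 is June 2, 2010.
Service was by mail, adding 5 days: June 2, 2010 + 5 days = June 7, 2010.
Tolling adds 143 days: June 7, 2010 + 143 days = October 28, 2010.
October 28, 2010 is a Thursday and not a state holiday, so no extension applies.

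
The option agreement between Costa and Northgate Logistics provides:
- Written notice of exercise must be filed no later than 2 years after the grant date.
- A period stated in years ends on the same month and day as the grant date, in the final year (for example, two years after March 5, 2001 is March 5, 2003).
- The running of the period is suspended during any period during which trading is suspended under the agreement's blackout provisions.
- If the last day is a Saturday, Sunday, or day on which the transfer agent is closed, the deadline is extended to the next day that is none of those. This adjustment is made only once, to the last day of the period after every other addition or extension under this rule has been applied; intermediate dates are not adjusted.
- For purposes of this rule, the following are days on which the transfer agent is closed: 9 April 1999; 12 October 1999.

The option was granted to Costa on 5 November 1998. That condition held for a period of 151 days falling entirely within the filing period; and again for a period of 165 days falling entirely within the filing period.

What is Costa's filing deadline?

September 17, 2001

2 years after 5 November 1998 is November 5, 2000.
Tolling adds 151 days: November 5, 2000 + 151 days = April 5, 2001.
Tolling adds 165 days: April 5, 2001 + 165 days = September 17, 2001.
September 17, 2001 is a Monday and not a day on which the transfer agent is closed, so no extension applies.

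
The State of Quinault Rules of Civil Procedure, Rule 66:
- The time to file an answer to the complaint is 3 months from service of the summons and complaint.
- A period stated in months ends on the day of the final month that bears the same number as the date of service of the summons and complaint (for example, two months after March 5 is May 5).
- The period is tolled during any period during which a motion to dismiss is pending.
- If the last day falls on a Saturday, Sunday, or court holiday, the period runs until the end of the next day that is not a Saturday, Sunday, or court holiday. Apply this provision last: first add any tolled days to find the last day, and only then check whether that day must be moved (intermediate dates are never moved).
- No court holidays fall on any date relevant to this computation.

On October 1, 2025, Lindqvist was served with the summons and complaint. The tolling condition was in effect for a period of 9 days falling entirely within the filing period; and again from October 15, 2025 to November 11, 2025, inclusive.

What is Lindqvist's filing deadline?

February 9, 2026

3 months after October 1, 2025 is January 1, 2026.
Tolling adds 9 days: January 1, 2026 + 9 days = January 10, 2026.
From October 15, 2025 through November 11, 2025 inclusive is 28 days; tolling adds 28 days: January 10, 2026 + 28 days = February 7, 2026.
February 7, 2026 is Saturday; February 8, 2026 is Sunday. The next qualifying day is February 9, 2026.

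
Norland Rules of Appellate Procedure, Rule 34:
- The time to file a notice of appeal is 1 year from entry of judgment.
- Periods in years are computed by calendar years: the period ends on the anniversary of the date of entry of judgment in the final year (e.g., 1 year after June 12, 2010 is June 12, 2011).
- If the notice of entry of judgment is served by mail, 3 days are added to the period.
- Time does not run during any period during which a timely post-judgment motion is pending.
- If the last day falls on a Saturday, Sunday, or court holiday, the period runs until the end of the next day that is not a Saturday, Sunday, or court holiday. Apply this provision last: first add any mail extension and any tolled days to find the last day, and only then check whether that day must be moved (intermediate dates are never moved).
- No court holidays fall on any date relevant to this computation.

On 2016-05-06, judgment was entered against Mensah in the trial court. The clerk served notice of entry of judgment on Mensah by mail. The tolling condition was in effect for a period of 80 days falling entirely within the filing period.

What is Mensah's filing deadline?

1 year after 2016-05-06 is May 6, 2017.
Service was by mail, adding 3 days: May 6, 2017 + 3 days = May 9, 2017.
Tolling adds 80 days: May 9, 2017 + 80 days = July 28, 2017.
July 28, 2017 is a Friday and not a court holiday, so no extension applies.

July 28, 2017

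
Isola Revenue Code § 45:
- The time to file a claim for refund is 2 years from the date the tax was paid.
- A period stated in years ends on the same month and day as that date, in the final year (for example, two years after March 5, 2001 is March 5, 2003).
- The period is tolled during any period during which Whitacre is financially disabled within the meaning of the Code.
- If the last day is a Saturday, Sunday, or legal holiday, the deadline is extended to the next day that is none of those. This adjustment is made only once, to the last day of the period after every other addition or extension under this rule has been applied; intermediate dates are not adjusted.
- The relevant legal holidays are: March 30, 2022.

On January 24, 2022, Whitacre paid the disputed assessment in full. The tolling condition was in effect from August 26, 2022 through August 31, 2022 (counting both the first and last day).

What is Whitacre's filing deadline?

2 years after January 24, 2022 is January 24, 2024.
From August 26, 2022 through August 31, 2022 inclusive is 6 days; tolling adds 6 days: January 24, 2024 + 6 days = January 30, 2024.
January 30, 2024 is a Tuesday and not a legal holiday, so no extension applies.

January 30, 2024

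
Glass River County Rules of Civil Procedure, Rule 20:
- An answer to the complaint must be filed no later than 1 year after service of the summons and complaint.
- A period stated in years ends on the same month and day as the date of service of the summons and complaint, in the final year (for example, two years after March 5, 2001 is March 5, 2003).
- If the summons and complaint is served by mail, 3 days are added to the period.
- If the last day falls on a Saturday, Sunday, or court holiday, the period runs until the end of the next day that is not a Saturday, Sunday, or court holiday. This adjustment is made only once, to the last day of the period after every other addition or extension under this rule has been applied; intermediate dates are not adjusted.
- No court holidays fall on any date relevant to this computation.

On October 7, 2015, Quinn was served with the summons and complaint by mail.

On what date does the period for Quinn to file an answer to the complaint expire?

1 year after October 7, 2015 is October 7, 2016.
Service was by mail, adding 3 days: October 7, 2016 + 3 days = October 10, 2016.
October 10, 2016 is a Monday and not a court holiday, so no extension applies.

October 10, 2016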